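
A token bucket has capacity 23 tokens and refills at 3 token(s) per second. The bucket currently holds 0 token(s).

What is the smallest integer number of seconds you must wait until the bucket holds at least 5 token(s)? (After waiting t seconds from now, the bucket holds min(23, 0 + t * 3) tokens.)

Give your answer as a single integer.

Need 0 + t * 3 >= 5, so t >= 5/3.
Smallest integer t = ceil(5/3) = 2.

Answer: 2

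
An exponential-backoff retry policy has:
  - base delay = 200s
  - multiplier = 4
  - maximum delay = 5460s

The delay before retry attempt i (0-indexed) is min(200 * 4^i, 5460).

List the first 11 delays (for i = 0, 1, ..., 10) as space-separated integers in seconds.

Answer: 200 800 3200 5460 5460 5460 5460 5460 5460 5460 5460

Derivation:
Computing each delay:
  i=0: min(200*4^0, 5460) = 200
  i=1: min(200*4^1, 5460) = 800
  i=2: min(200*4^2, 5460) = 3200
  i=3: min(200*4^3, 5460) = 5460
  i=4: min(200*4^4, 5460) = 5460
  i=5: min(200*4^5, 5460) = 5460
  i=6: min(200*4^6, 5460) = 5460
  i=7: min(200*4^7, 5460) = 5460
  i=8: min(200*4^8, 5460) = 5460
  i=9: min(200*4^9, 5460) = 5460
  i=10: min(200*4^10, 5460) = 5460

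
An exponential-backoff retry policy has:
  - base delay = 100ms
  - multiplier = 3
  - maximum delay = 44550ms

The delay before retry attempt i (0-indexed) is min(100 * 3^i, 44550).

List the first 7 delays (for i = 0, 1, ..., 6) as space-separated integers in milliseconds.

Computing each delay:
  i=0: min(100*3^0, 44550) = 100
  i=1: min(100*3^1, 44550) = 300
  i=2: min(100*3^2, 44550) = 900
  i=3: min(100*3^3, 44550) = 2700
  i=4: min(100*3^4, 44550) = 8100
  i=5: min(100*3^5, 44550) = 24300
  i=6: min(100*3^6, 44550) = 44550

Answer: 100 300 900 2700 8100 24300 44550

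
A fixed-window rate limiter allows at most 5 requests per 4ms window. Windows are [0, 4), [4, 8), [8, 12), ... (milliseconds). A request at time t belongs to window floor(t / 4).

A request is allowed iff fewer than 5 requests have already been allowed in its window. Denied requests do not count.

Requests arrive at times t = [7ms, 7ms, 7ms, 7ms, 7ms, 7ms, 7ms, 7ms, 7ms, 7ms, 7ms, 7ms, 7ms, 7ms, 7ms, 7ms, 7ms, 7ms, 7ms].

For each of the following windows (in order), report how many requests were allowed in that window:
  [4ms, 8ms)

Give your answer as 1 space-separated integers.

Processing requests:
  req#1 t=7ms (window 1): ALLOW
  req#2 t=7ms (window 1): ALLOW
  req#3 t=7ms (window 1): ALLOW
  req#4 t=7ms (window 1): ALLOW
  req#5 t=7ms (window 1): ALLOW
  req#6 t=7ms (window 1): DENY
  req#7 t=7ms (window 1): DENY
  req#8 t=7ms (window 1): DENY
  req#9 t=7ms (window 1): DENY
  req#10 t=7ms (window 1): DENY
  req#11 t=7ms (window 1): DENY
  req#12 t=7ms (window 1): DENY
  req#13 t=7ms (window 1): DENY
  req#14 t=7ms (window 1): DENY
  req#15 t=7ms (window 1): DENY
  req#16 t=7ms (window 1): DENY
  req#17 t=7ms (window 1): DENY
  req#18 t=7ms (window 1): DENY
  req#19 t=7ms (window 1): DENY

Allowed counts by window: 5

Answer: 5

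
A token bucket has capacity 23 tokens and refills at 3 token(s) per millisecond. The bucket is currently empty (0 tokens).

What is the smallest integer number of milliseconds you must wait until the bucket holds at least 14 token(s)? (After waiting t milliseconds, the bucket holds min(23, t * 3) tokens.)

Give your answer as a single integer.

Need t * 3 >= 14, so t >= 14/3.
Smallest integer t = ceil(14/3) = 5.

Answer: 5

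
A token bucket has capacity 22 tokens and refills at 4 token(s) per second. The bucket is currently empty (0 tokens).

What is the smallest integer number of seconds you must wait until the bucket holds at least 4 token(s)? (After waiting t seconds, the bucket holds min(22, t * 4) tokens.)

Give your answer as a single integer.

Need t * 4 >= 4, so t >= 4/4.
Smallest integer t = ceil(4/4) = 1.

Answer: 1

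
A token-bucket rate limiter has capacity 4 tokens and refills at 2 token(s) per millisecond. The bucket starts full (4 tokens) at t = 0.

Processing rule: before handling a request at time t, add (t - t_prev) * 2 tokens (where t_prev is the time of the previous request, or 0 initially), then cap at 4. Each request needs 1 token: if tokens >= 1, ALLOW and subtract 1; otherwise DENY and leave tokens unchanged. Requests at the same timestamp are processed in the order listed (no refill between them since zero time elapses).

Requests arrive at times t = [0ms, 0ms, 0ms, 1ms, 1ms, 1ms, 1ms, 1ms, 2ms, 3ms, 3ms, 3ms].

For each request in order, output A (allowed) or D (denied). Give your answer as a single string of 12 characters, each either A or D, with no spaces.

Answer: AAAAAADDAAAA

Derivation:
Simulating step by step:
  req#1 t=0ms: ALLOW
  req#2 t=0ms: ALLOW
  req#3 t=0ms: ALLOW
  req#4 t=1ms: ALLOW
  req#5 t=1ms: ALLOW
  req#6 t=1ms: ALLOW
  req#7 t=1ms: DENY
  req#8 t=1ms: DENY
  req#9 t=2ms: ALLOW
  req#10 t=3ms: ALLOW
  req#11 t=3ms: ALLOW
  req#12 t=3ms: ALLOW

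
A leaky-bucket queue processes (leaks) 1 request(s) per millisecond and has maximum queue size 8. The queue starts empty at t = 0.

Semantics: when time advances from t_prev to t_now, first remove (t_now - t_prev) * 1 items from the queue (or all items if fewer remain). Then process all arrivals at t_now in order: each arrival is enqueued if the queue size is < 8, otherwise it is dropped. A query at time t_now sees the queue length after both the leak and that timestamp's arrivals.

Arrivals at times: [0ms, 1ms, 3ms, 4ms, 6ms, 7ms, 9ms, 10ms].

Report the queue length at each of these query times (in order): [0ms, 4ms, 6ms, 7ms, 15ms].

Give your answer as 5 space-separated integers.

Queue lengths at query times:
  query t=0ms: backlog = 1
  query t=4ms: backlog = 1
  query t=6ms: backlog = 1
  query t=7ms: backlog = 1
  query t=15ms: backlog = 0

Answer: 1 1 1 1 0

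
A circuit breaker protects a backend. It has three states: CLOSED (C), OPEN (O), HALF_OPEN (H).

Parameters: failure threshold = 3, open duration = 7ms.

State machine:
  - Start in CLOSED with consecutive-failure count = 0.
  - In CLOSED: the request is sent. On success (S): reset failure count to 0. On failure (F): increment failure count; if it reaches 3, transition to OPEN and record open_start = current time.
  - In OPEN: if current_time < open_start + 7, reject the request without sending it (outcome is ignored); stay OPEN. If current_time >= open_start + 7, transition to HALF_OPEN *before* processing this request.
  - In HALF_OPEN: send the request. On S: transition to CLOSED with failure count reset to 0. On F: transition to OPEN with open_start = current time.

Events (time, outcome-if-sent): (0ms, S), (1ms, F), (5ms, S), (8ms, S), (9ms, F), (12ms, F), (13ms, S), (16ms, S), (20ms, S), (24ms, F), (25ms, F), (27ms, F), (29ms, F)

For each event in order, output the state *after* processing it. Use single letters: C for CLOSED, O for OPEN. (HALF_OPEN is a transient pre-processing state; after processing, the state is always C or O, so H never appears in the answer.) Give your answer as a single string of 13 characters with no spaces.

State after each event:
  event#1 t=0ms outcome=S: state=CLOSED
  event#2 t=1ms outcome=F: state=CLOSED
  event#3 t=5ms outcome=S: state=CLOSED
  event#4 t=8ms outcome=S: state=CLOSED
  event#5 t=9ms outcome=F: state=CLOSED
  event#6 t=12ms outcome=F: state=CLOSED
  event#7 t=13ms outcome=S: state=CLOSED
  event#8 t=16ms outcome=S: state=CLOSED
  event#9 t=20ms outcome=S: state=CLOSED
  event#10 t=24ms outcome=F: state=CLOSED
  event#11 t=25ms outcome=F: state=CLOSED
  event#12 t=27ms outcome=F: state=OPEN
  event#13 t=29ms outcome=F: state=OPEN

Answer: CCCCCCCCCCCOO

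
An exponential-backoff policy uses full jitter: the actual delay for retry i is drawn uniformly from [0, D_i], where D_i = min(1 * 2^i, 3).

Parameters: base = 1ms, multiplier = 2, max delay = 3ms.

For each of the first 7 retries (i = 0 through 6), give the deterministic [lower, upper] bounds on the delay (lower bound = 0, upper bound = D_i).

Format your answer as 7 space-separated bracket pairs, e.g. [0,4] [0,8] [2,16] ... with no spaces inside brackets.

Computing bounds per retry:
  i=0: D_i=min(1*2^0,3)=1, bounds=[0,1]
  i=1: D_i=min(1*2^1,3)=2, bounds=[0,2]
  i=2: D_i=min(1*2^2,3)=3, bounds=[0,3]
  i=3: D_i=min(1*2^3,3)=3, bounds=[0,3]
  i=4: D_i=min(1*2^4,3)=3, bounds=[0,3]
  i=5: D_i=min(1*2^5,3)=3, bounds=[0,3]
  i=6: D_i=min(1*2^6,3)=3, bounds=[0,3]

Answer: [0,1] [0,2] [0,3] [0,3] [0,3] [0,3] [0,3]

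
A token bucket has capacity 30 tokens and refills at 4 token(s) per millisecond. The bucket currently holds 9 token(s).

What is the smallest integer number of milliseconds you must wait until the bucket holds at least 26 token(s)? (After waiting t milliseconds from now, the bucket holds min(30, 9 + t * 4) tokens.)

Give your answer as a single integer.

Need 9 + t * 4 >= 26, so t >= 17/4.
Smallest integer t = ceil(17/4) = 5.

Answer: 5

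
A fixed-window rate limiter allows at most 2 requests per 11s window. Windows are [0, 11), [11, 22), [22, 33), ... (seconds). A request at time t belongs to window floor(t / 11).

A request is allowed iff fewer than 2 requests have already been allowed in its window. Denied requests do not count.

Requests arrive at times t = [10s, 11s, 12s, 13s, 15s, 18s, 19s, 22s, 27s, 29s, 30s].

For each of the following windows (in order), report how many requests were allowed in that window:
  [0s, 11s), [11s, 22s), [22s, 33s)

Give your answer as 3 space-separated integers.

Answer: 1 2 2

Derivation:
Processing requests:
  req#1 t=10s (window 0): ALLOW
  req#2 t=11s (window 1): ALLOW
  req#3 t=12s (window 1): ALLOW
  req#4 t=13s (window 1): DENY
  req#5 t=15s (window 1): DENY
  req#6 t=18s (window 1): DENY
  req#7 t=19s (window 1): DENY
  req#8 t=22s (window 2): ALLOW
  req#9 t=27s (window 2): ALLOW
  req#10 t=29s (window 2): DENY
  req#11 t=30s (window 2): DENY

Allowed counts by window: 1 2 2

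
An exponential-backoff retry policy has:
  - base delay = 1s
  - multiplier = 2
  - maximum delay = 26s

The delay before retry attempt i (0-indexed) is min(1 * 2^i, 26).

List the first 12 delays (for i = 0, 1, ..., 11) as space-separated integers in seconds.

Computing each delay:
  i=0: min(1*2^0, 26) = 1
  i=1: min(1*2^1, 26) = 2
  i=2: min(1*2^2, 26) = 4
  i=3: min(1*2^3, 26) = 8
  i=4: min(1*2^4, 26) = 16
  i=5: min(1*2^5, 26) = 26
  i=6: min(1*2^6, 26) = 26
  i=7: min(1*2^7, 26) = 26
  i=8: min(1*2^8, 26) = 26
  i=9: min(1*2^9, 26) = 26
  i=10: min(1*2^10, 26) = 26
  i=11: min(1*2^11, 26) = 26

Answer: 1 2 4 8 16 26 26 26 26 26 26 26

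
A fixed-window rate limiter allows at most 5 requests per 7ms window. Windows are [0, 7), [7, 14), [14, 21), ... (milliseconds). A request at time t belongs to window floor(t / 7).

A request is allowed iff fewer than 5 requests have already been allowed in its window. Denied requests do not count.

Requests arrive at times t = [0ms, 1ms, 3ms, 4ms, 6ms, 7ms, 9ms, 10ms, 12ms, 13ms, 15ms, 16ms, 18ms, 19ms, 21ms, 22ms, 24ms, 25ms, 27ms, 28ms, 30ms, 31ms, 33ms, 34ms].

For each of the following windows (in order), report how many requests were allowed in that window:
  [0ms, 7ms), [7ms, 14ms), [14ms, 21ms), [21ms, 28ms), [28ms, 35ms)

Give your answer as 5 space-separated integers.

Processing requests:
  req#1 t=0ms (window 0): ALLOW
  req#2 t=1ms (window 0): ALLOW
  req#3 t=3ms (window 0): ALLOW
  req#4 t=4ms (window 0): ALLOW
  req#5 t=6ms (window 0): ALLOW
  req#6 t=7ms (window 1): ALLOW
  req#7 t=9ms (window 1): ALLOW
  req#8 t=10ms (window 1): ALLOW
  req#9 t=12ms (window 1): ALLOW
  req#10 t=13ms (window 1): ALLOW
  req#11 t=15ms (window 2): ALLOW
  req#12 t=16ms (window 2): ALLOW
  req#13 t=18ms (window 2): ALLOW
  req#14 t=19ms (window 2): ALLOW
  req#15 t=21ms (window 3): ALLOW
  req#16 t=22ms (window 3): ALLOW
  req#17 t=24ms (window 3): ALLOW
  req#18 t=25ms (window 3): ALLOW
  req#19 t=27ms (window 3): ALLOW
  req#20 t=28ms (window 4): ALLOW
  req#21 t=30ms (window 4): ALLOW
  req#22 t=31ms (window 4): ALLOW
  req#23 t=33ms (window 4): ALLOW
  req#24 t=34ms (window 4): ALLOW

Allowed counts by window: 5 5 4 5 5

Answer: 5 5 4 5 5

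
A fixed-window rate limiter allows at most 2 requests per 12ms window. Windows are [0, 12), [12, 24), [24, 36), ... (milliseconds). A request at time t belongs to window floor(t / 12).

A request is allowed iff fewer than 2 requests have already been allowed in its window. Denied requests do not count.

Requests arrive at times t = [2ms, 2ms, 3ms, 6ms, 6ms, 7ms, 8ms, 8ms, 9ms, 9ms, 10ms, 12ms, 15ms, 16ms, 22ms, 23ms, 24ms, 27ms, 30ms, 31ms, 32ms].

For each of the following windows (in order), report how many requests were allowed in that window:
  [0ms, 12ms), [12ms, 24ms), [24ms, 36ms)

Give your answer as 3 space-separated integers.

Processing requests:
  req#1 t=2ms (window 0): ALLOW
  req#2 t=2ms (window 0): ALLOW
  req#3 t=3ms (window 0): DENY
  req#4 t=6ms (window 0): DENY
  req#5 t=6ms (window 0): DENY
  req#6 t=7ms (window 0): DENY
  req#7 t=8ms (window 0): DENY
  req#8 t=8ms (window 0): DENY
  req#9 t=9ms (window 0): DENY
  req#10 t=9ms (window 0): DENY
  req#11 t=10ms (window 0): DENY
  req#12 t=12ms (window 1): ALLOW
  req#13 t=15ms (window 1): ALLOW
  req#14 t=16ms (window 1): DENY
  req#15 t=22ms (window 1): DENY
  req#16 t=23ms (window 1): DENY
  req#17 t=24ms (window 2): ALLOW
  req#18 t=27ms (window 2): ALLOW
  req#19 t=30ms (window 2): DENY
  req#20 t=31ms (window 2): DENY
  req#21 t=32ms (window 2): DENY

Allowed counts by window: 2 2 2

Answer: 2 2 2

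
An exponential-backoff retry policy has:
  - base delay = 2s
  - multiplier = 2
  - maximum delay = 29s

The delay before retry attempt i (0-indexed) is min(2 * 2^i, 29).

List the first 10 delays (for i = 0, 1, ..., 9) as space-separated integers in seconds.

Computing each delay:
  i=0: min(2*2^0, 29) = 2
  i=1: min(2*2^1, 29) = 4
  i=2: min(2*2^2, 29) = 8
  i=3: min(2*2^3, 29) = 16
  i=4: min(2*2^4, 29) = 29
  i=5: min(2*2^5, 29) = 29
  i=6: min(2*2^6, 29) = 29
  i=7: min(2*2^7, 29) = 29
  i=8: min(2*2^8, 29) = 29
  i=9: min(2*2^9, 29) = 29

Answer: 2 4 8 16 29 29 29 29 29 29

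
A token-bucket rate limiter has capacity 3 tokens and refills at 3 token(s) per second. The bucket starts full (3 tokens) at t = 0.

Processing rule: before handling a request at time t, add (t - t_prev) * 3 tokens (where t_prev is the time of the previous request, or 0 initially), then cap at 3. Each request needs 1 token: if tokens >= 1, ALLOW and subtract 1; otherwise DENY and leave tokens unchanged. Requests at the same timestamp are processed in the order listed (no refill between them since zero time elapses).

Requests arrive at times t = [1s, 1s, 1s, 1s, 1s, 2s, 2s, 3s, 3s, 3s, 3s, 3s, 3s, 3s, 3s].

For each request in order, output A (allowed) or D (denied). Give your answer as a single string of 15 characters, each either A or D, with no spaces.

Answer: AAADDAAAAADDDDD

Derivation:
Simulating step by step:
  req#1 t=1s: ALLOW
  req#2 t=1s: ALLOW
  req#3 t=1s: ALLOW
  req#4 t=1s: DENY
  req#5 t=1s: DENY
  req#6 t=2s: ALLOW
  req#7 t=2s: ALLOW
  req#8 t=3s: ALLOW
  req#9 t=3s: ALLOW
  req#10 t=3s: ALLOW
  req#11 t=3s: DENY
  req#12 t=3s: DENY
  req#13 t=3s: DENY
  req#14 t=3s: DENY
  req#15 t=3s: DENY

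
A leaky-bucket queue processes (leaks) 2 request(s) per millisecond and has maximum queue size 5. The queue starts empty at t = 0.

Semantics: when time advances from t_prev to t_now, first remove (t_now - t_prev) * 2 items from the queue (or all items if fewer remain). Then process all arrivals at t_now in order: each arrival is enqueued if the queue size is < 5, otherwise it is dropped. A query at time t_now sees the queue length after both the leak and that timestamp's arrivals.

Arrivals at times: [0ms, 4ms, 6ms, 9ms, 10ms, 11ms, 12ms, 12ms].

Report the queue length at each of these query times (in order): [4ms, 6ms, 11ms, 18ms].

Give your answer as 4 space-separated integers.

Queue lengths at query times:
  query t=4ms: backlog = 1
  query t=6ms: backlog = 1
  query t=11ms: backlog = 1
  query t=18ms: backlog = 0

Answer: 1 1 1 0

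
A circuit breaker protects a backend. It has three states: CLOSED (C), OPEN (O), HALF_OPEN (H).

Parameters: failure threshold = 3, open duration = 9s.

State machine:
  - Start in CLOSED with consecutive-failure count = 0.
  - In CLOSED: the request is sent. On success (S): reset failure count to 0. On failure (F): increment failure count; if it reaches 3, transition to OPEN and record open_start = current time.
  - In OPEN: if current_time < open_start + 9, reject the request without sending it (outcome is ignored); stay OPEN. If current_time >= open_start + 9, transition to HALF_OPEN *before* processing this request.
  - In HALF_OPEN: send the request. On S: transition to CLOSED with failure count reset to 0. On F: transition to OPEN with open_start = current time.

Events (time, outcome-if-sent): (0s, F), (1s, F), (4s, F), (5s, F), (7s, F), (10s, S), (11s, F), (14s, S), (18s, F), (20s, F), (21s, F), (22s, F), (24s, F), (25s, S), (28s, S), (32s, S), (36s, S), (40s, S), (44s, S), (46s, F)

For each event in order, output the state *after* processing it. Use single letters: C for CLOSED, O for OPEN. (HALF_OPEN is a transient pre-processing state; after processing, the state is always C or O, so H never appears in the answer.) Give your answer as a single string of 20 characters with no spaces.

Answer: CCOOOOOCCCOOOOOCCCCC

Derivation:
State after each event:
  event#1 t=0s outcome=F: state=CLOSED
  event#2 t=1s outcome=F: state=CLOSED
  event#3 t=4s outcome=F: state=OPEN
  event#4 t=5s outcome=F: state=OPEN
  event#5 t=7s outcome=F: state=OPEN
  event#6 t=10s outcome=S: state=OPEN
  event#7 t=11s outcome=F: state=OPEN
  event#8 t=14s outcome=S: state=CLOSED
  event#9 t=18s outcome=F: state=CLOSED
  event#10 t=20s outcome=F: state=CLOSED
  event#11 t=21s outcome=F: state=OPEN
  event#12 t=22s outcome=F: state=OPEN
  event#13 t=24s outcome=F: state=OPEN
  event#14 t=25s outcome=S: state=OPEN
  event#15 t=28s outcome=S: state=OPEN
  event#16 t=32s outcome=S: state=CLOSED
  event#17 t=36s outcome=S: state=CLOSED
  event#18 t=40s outcome=S: state=CLOSED
  event#19 t=44s outcome=S: state=CLOSED
  event#20 t=46s outcome=F: state=CLOSED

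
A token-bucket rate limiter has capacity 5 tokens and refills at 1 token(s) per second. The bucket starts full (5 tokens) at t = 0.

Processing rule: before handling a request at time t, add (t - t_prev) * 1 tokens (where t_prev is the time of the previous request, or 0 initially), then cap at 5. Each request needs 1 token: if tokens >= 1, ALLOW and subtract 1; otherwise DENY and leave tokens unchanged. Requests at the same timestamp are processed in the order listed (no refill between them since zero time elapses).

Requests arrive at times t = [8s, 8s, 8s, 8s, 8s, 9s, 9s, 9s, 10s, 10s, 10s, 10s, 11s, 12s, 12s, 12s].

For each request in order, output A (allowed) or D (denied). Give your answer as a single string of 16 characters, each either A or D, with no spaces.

Simulating step by step:
  req#1 t=8s: ALLOW
  req#2 t=8s: ALLOW
  req#3 t=8s: ALLOW
  req#4 t=8s: ALLOW
  req#5 t=8s: ALLOW
  req#6 t=9s: ALLOW
  req#7 t=9s: DENY
  req#8 t=9s: DENY
  req#9 t=10s: ALLOW
  req#10 t=10s: DENY
  req#11 t=10s: DENY
  req#12 t=10s: DENY
  req#13 t=11s: ALLOW
  req#14 t=12s: ALLOW
  req#15 t=12s: DENY
  req#16 t=12s: DENY

Answer: AAAAAADDADDDAADD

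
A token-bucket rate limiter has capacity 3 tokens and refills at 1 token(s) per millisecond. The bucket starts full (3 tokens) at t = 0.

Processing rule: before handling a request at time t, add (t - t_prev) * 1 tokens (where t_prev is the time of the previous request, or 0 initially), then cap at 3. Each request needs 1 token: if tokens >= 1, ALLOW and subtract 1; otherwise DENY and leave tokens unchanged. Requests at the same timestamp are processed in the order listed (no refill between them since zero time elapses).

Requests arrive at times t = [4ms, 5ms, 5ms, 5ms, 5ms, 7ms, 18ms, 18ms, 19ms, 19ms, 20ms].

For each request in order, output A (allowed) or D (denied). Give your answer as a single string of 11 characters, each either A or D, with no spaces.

Answer: AAAADAAAAAA

Derivation:
Simulating step by step:
  req#1 t=4ms: ALLOW
  req#2 t=5ms: ALLOW
  req#3 t=5ms: ALLOW
  req#4 t=5ms: ALLOW
  req#5 t=5ms: DENY
  req#6 t=7ms: ALLOW
  req#7 t=18ms: ALLOW
  req#8 t=18ms: ALLOW
  req#9 t=19ms: ALLOW
  req#10 t=19ms: ALLOW
  req#11 t=20ms: ALLOW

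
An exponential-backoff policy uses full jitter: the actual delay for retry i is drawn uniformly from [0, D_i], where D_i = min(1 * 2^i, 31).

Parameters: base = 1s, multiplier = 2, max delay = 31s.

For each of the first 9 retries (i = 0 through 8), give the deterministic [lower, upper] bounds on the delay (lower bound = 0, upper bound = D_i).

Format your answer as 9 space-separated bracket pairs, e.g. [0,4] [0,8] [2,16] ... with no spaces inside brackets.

Computing bounds per retry:
  i=0: D_i=min(1*2^0,31)=1, bounds=[0,1]
  i=1: D_i=min(1*2^1,31)=2, bounds=[0,2]
  i=2: D_i=min(1*2^2,31)=4, bounds=[0,4]
  i=3: D_i=min(1*2^3,31)=8, bounds=[0,8]
  i=4: D_i=min(1*2^4,31)=16, bounds=[0,16]
  i=5: D_i=min(1*2^5,31)=31, bounds=[0,31]
  i=6: D_i=min(1*2^6,31)=31, bounds=[0,31]
  i=7: D_i=min(1*2^7,31)=31, bounds=[0,31]
  i=8: D_i=min(1*2^8,31)=31, bounds=[0,31]

Answer: [0,1] [0,2] [0,4] [0,8] [0,16] [0,31] [0,31] [0,31] [0,31]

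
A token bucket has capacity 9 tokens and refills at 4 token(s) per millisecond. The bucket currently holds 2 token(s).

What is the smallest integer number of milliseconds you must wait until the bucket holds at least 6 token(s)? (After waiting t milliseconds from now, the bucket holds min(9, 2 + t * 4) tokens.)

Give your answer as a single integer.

Answer: 1

Derivation:
Need 2 + t * 4 >= 6, so t >= 4/4.
Smallest integer t = ceil(4/4) = 1.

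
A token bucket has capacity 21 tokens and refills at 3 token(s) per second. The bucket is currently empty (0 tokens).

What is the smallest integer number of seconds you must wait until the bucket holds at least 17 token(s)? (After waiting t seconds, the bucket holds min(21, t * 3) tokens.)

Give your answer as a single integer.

Answer: 6

Derivation:
Need t * 3 >= 17, so t >= 17/3.
Smallest integer t = ceil(17/3) = 6.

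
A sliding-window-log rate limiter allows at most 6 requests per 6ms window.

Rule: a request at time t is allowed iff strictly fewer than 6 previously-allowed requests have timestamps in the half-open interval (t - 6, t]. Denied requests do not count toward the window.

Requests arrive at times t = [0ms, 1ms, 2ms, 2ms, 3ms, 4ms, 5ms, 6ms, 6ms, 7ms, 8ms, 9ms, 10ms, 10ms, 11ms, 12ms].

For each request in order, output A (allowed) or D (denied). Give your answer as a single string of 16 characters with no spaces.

Tracking allowed requests in the window:
  req#1 t=0ms: ALLOW
  req#2 t=1ms: ALLOW
  req#3 t=2ms: ALLOW
  req#4 t=2ms: ALLOW
  req#5 t=3ms: ALLOW
  req#6 t=4ms: ALLOW
  req#7 t=5ms: DENY
  req#8 t=6ms: ALLOW
  req#9 t=6ms: DENY
  req#10 t=7ms: ALLOW
  req#11 t=8ms: ALLOW
  req#12 t=9ms: ALLOW
  req#13 t=10ms: ALLOW
  req#14 t=10ms: ALLOW
  req#15 t=11ms: DENY
  req#16 t=12ms: ALLOW

Answer: AAAAAADADAAAAADA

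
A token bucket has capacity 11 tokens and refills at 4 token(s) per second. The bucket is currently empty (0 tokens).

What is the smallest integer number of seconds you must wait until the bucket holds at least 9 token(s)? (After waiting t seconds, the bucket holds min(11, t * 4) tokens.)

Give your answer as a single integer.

Answer: 3

Derivation:
Need t * 4 >= 9, so t >= 9/4.
Smallest integer t = ceil(9/4) = 3.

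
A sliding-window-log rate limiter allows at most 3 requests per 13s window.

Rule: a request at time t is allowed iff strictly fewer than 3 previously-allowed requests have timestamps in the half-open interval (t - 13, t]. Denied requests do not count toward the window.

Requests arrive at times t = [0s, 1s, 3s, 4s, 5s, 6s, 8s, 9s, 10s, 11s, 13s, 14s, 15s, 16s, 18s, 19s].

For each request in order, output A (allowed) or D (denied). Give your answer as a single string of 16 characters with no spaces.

Answer: AAADDDDDDDAADADD

Derivation:
Tracking allowed requests in the window:
  req#1 t=0s: ALLOW
  req#2 t=1s: ALLOW
  req#3 t=3s: ALLOW
  req#4 t=4s: DENY
  req#5 t=5s: DENY
  req#6 t=6s: DENY
  req#7 t=8s: DENY
  req#8 t=9s: DENY
  req#9 t=10s: DENY
  req#10 t=11s: DENY
  req#11 t=13s: ALLOW
  req#12 t=14s: ALLOW
  req#13 t=15s: DENY
  req#14 t=16s: ALLOW
  req#15 t=18s: DENY
  req#16 t=19s: DENY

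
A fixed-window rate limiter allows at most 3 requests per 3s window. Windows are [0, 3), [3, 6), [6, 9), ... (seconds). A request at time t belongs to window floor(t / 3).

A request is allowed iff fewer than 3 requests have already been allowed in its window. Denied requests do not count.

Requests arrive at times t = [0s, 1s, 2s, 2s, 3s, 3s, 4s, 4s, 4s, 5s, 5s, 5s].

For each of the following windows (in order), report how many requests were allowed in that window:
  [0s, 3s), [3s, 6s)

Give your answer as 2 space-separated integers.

Answer: 3 3

Derivation:
Processing requests:
  req#1 t=0s (window 0): ALLOW
  req#2 t=1s (window 0): ALLOW
  req#3 t=2s (window 0): ALLOW
  req#4 t=2s (window 0): DENY
  req#5 t=3s (window 1): ALLOW
  req#6 t=3s (window 1): ALLOW
  req#7 t=4s (window 1): ALLOW
  req#8 t=4s (window 1): DENY
  req#9 t=4s (window 1): DENY
  req#10 t=5s (window 1): DENY
  req#11 t=5s (window 1): DENY
  req#12 t=5s (window 1): DENY

Allowed counts by window: 3 3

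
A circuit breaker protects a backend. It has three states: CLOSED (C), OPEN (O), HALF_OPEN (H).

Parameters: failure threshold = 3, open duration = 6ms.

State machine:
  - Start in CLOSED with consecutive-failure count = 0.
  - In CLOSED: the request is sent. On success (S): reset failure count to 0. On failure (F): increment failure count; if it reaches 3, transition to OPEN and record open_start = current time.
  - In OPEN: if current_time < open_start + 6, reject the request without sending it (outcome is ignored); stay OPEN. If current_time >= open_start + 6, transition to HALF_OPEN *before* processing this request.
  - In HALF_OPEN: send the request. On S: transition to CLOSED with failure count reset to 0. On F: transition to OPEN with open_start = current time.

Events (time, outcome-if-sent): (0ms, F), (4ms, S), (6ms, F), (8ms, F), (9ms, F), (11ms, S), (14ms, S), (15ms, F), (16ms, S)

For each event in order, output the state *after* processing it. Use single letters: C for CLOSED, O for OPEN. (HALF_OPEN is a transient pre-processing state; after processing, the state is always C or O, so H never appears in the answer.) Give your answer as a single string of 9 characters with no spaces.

Answer: CCCCOOOOO

Derivation:
State after each event:
  event#1 t=0ms outcome=F: state=CLOSED
  event#2 t=4ms outcome=S: state=CLOSED
  event#3 t=6ms outcome=F: state=CLOSED
  event#4 t=8ms outcome=F: state=CLOSED
  event#5 t=9ms outcome=F: state=OPEN
  event#6 t=11ms outcome=S: state=OPEN
  event#7 t=14ms outcome=S: state=OPEN
  event#8 t=15ms outcome=F: state=OPEN
  event#9 t=16ms outcome=S: state=OPEN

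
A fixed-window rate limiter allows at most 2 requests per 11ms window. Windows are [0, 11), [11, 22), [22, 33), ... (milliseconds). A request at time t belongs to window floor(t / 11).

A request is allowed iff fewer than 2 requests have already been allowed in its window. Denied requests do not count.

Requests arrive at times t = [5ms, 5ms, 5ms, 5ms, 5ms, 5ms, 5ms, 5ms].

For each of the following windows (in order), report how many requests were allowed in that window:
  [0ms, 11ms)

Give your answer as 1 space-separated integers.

Processing requests:
  req#1 t=5ms (window 0): ALLOW
  req#2 t=5ms (window 0): ALLOW
  req#3 t=5ms (window 0): DENY
  req#4 t=5ms (window 0): DENY
  req#5 t=5ms (window 0): DENY
  req#6 t=5ms (window 0): DENY
  req#7 t=5ms (window 0): DENY
  req#8 t=5ms (window 0): DENY

Allowed counts by window: 2

Answer: 2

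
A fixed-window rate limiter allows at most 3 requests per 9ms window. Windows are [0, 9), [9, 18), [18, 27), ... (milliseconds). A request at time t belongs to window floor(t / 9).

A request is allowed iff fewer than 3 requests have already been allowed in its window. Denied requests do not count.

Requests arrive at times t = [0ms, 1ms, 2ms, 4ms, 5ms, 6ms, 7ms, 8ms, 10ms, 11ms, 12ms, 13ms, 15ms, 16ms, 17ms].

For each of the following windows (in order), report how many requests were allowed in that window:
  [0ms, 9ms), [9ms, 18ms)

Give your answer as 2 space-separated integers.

Answer: 3 3

Derivation:
Processing requests:
  req#1 t=0ms (window 0): ALLOW
  req#2 t=1ms (window 0): ALLOW
  req#3 t=2ms (window 0): ALLOW
  req#4 t=4ms (window 0): DENY
  req#5 t=5ms (window 0): DENY
  req#6 t=6ms (window 0): DENY
  req#7 t=7ms (window 0): DENY
  req#8 t=8ms (window 0): DENY
  req#9 t=10ms (window 1): ALLOW
  req#10 t=11ms (window 1): ALLOW
  req#11 t=12ms (window 1): ALLOW
  req#12 t=13ms (window 1): DENY
  req#13 t=15ms (window 1): DENY
  req#14 t=16ms (window 1): DENY
  req#15 t=17ms (window 1): DENY

Allowed counts by window: 3 3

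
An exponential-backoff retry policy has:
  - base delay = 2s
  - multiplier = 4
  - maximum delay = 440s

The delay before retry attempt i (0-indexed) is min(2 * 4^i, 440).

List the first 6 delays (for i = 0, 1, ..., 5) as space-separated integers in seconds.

Computing each delay:
  i=0: min(2*4^0, 440) = 2
  i=1: min(2*4^1, 440) = 8
  i=2: min(2*4^2, 440) = 32
  i=3: min(2*4^3, 440) = 128
  i=4: min(2*4^4, 440) = 440
  i=5: min(2*4^5, 440) = 440

Answer: 2 8 32 128 440 440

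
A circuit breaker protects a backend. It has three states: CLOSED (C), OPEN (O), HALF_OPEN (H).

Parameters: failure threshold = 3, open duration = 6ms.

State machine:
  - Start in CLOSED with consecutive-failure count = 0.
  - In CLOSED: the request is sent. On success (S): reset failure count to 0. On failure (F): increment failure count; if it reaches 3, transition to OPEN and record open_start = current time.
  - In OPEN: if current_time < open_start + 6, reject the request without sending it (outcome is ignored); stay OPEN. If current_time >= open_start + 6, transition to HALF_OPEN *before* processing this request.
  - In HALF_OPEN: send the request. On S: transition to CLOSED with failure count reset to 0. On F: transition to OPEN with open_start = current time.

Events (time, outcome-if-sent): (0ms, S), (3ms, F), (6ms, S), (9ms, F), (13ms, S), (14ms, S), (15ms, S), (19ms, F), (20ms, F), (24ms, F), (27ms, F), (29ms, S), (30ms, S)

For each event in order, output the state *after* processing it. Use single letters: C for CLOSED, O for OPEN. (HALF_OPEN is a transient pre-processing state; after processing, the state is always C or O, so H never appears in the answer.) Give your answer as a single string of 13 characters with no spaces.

Answer: CCCCCCCCCOOOC

Derivation:
State after each event:
  event#1 t=0ms outcome=S: state=CLOSED
  event#2 t=3ms outcome=F: state=CLOSED
  event#3 t=6ms outcome=S: state=CLOSED
  event#4 t=9ms outcome=F: state=CLOSED
  event#5 t=13ms outcome=S: state=CLOSED
  event#6 t=14ms outcome=S: state=CLOSED
  event#7 t=15ms outcome=S: state=CLOSED
  event#8 t=19ms outcome=F: state=CLOSED
  event#9 t=20ms outcome=F: state=CLOSED
  event#10 t=24ms outcome=F: state=OPEN
  event#11 t=27ms outcome=F: state=OPEN
  event#12 t=29ms outcome=S: state=OPEN
  event#13 t=30ms outcome=S: state=CLOSED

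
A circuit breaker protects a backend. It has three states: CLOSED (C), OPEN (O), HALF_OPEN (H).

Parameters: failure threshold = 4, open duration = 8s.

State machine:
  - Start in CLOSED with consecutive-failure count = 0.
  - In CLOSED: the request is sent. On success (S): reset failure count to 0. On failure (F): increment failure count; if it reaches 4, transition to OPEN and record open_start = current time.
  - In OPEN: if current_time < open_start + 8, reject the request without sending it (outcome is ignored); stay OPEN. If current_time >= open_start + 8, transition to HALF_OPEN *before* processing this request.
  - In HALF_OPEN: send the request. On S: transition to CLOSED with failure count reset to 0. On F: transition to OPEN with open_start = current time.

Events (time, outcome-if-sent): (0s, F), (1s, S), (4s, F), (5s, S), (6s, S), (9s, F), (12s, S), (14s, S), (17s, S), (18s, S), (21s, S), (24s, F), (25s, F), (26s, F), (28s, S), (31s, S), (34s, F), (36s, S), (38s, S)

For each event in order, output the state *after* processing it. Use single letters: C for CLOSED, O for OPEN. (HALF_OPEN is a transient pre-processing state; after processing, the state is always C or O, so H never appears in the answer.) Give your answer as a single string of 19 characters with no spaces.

State after each event:
  event#1 t=0s outcome=F: state=CLOSED
  event#2 t=1s outcome=S: state=CLOSED
  event#3 t=4s outcome=F: state=CLOSED
  event#4 t=5s outcome=S: state=CLOSED
  event#5 t=6s outcome=S: state=CLOSED
  event#6 t=9s outcome=F: state=CLOSED
  event#7 t=12s outcome=S: state=CLOSED
  event#8 t=14s outcome=S: state=CLOSED
  event#9 t=17s outcome=S: state=CLOSED
  event#10 t=18s outcome=S: state=CLOSED
  event#11 t=21s outcome=S: state=CLOSED
  event#12 t=24s outcome=F: state=CLOSED
  event#13 t=25s outcome=F: state=CLOSED
  event#14 t=26s outcome=F: state=CLOSED
  event#15 t=28s outcome=S: state=CLOSED
  event#16 t=31s outcome=S: state=CLOSED
  event#17 t=34s outcome=F: state=CLOSED
  event#18 t=36s outcome=S: state=CLOSED
  event#19 t=38s outcome=S: state=CLOSED

Answer: CCCCCCCCCCCCCCCCCCC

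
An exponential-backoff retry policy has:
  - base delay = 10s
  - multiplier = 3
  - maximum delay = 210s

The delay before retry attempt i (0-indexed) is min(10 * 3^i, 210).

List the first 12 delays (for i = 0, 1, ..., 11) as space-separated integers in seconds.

Answer: 10 30 90 210 210 210 210 210 210 210 210 210

Derivation:
Computing each delay:
  i=0: min(10*3^0, 210) = 10
  i=1: min(10*3^1, 210) = 30
  i=2: min(10*3^2, 210) = 90
  i=3: min(10*3^3, 210) = 210
  i=4: min(10*3^4, 210) = 210
  i=5: min(10*3^5, 210) = 210
  i=6: min(10*3^6, 210) = 210
  i=7: min(10*3^7, 210) = 210
  i=8: min(10*3^8, 210) = 210
  i=9: min(10*3^9, 210) = 210
  i=10: min(10*3^10, 210) = 210
  i=11: min(10*3^11, 210) = 210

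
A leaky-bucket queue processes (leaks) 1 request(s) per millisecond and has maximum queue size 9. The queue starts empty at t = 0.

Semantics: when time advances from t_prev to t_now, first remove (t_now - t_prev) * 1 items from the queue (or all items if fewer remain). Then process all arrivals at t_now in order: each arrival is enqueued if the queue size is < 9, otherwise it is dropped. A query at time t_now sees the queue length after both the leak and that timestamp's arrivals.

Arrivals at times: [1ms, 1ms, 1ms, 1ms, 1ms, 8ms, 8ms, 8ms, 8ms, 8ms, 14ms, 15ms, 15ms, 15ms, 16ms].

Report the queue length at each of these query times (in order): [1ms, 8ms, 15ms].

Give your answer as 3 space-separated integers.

Answer: 5 5 3

Derivation:
Queue lengths at query times:
  query t=1ms: backlog = 5
  query t=8ms: backlog = 5
  query t=15ms: backlog = 3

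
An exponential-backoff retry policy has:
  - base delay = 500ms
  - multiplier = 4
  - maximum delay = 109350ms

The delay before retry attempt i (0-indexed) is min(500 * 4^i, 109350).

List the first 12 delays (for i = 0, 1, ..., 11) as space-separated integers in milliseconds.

Computing each delay:
  i=0: min(500*4^0, 109350) = 500
  i=1: min(500*4^1, 109350) = 2000
  i=2: min(500*4^2, 109350) = 8000
  i=3: min(500*4^3, 109350) = 32000
  i=4: min(500*4^4, 109350) = 109350
  i=5: min(500*4^5, 109350) = 109350
  i=6: min(500*4^6, 109350) = 109350
  i=7: min(500*4^7, 109350) = 109350
  i=8: min(500*4^8, 109350) = 109350
  i=9: min(500*4^9, 109350) = 109350
  i=10: min(500*4^10, 109350) = 109350
  i=11: min(500*4^11, 109350) = 109350

Answer: 500 2000 8000 32000 109350 109350 109350 109350 109350 109350 109350 109350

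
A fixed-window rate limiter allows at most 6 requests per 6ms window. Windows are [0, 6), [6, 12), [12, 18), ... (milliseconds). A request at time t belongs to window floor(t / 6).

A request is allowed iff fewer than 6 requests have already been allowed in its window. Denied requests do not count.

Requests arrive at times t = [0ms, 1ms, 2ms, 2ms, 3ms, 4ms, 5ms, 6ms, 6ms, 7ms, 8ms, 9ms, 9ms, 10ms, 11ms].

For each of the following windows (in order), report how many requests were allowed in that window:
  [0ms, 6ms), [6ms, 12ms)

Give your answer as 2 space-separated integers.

Processing requests:
  req#1 t=0ms (window 0): ALLOW
  req#2 t=1ms (window 0): ALLOW
  req#3 t=2ms (window 0): ALLOW
  req#4 t=2ms (window 0): ALLOW
  req#5 t=3ms (window 0): ALLOW
  req#6 t=4ms (window 0): ALLOW
  req#7 t=5ms (window 0): DENY
  req#8 t=6ms (window 1): ALLOW
  req#9 t=6ms (window 1): ALLOW
  req#10 t=7ms (window 1): ALLOW
  req#11 t=8ms (window 1): ALLOW
  req#12 t=9ms (window 1): ALLOW
  req#13 t=9ms (window 1): ALLOW
  req#14 t=10ms (window 1): DENY
  req#15 t=11ms (window 1): DENY

Allowed counts by window: 6 6

Answer: 6 6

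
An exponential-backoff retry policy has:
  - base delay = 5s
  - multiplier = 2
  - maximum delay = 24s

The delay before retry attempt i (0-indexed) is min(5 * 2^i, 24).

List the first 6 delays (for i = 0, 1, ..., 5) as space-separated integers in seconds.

Answer: 5 10 20 24 24 24

Derivation:
Computing each delay:
  i=0: min(5*2^0, 24) = 5
  i=1: min(5*2^1, 24) = 10
  i=2: min(5*2^2, 24) = 20
  i=3: min(5*2^3, 24) = 24
  i=4: min(5*2^4, 24) = 24
  i=5: min(5*2^5, 24) = 24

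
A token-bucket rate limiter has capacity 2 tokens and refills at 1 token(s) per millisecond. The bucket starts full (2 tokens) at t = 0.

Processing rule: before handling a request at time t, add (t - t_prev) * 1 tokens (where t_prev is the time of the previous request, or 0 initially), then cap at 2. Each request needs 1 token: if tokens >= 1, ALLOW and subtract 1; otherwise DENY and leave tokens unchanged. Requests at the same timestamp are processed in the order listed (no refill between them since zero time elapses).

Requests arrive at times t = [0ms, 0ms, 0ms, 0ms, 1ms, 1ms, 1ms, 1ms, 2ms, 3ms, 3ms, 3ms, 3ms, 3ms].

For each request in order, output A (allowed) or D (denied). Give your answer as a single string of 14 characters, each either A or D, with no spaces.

Simulating step by step:
  req#1 t=0ms: ALLOW
  req#2 t=0ms: ALLOW
  req#3 t=0ms: DENY
  req#4 t=0ms: DENY
  req#5 t=1ms: ALLOW
  req#6 t=1ms: DENY
  req#7 t=1ms: DENY
  req#8 t=1ms: DENY
  req#9 t=2ms: ALLOW
  req#10 t=3ms: ALLOW
  req#11 t=3ms: DENY
  req#12 t=3ms: DENY
  req#13 t=3ms: DENY
  req#14 t=3ms: DENY

Answer: AADDADDDAADDDD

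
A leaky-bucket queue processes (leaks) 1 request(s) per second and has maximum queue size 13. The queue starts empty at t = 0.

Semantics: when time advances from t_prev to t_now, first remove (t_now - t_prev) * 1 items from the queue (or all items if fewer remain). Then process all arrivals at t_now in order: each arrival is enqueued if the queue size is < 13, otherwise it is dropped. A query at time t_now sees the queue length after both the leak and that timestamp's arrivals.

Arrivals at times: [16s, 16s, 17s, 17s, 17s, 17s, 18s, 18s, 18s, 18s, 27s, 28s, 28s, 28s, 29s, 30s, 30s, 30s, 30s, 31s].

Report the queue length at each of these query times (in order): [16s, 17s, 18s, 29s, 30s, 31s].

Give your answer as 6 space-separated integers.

Answer: 2 5 8 3 6 6

Derivation:
Queue lengths at query times:
  query t=16s: backlog = 2
  query t=17s: backlog = 5
  query t=18s: backlog = 8
  query t=29s: backlog = 3
  query t=30s: backlog = 6
  query t=31s: backlog = 6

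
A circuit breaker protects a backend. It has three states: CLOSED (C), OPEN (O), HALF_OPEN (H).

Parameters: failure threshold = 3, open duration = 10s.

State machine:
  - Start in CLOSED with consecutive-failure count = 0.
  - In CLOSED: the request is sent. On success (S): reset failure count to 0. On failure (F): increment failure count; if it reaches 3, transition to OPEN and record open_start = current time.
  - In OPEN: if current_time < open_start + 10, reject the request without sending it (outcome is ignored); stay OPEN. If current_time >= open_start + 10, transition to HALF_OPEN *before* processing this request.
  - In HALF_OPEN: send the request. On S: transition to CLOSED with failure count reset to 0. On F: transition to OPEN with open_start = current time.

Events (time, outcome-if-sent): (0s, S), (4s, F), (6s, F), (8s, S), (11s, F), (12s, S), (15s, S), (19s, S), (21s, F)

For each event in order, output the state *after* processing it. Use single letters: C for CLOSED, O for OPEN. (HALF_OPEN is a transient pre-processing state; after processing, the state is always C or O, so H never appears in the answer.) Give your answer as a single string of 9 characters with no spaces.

Answer: CCCCCCCCC

Derivation:
State after each event:
  event#1 t=0s outcome=S: state=CLOSED
  event#2 t=4s outcome=F: state=CLOSED
  event#3 t=6s outcome=F: state=CLOSED
  event#4 t=8s outcome=S: state=CLOSED
  event#5 t=11s outcome=F: state=CLOSED
  event#6 t=12s outcome=S: state=CLOSED
  event#7 t=15s outcome=S: state=CLOSED
  event#8 t=19s outcome=S: state=CLOSED
  event#9 t=21s outcome=F: state=CLOSED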